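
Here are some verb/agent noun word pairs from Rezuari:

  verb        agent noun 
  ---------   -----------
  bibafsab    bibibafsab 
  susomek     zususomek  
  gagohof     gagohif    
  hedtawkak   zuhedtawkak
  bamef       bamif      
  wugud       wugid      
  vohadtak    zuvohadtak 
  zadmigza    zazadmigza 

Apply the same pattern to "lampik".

zulampik

"lampik" ends in -k. The stems ending in -k (hedtawkak → zuhedtawkak, vohadtak → zuvohadtak, susomek → zususomek) add the prefix zu-.
So lampik → zulampik.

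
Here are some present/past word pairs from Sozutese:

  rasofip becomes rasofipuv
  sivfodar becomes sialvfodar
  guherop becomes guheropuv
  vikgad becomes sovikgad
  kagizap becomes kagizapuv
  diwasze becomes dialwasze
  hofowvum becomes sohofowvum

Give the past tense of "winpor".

kagizap and vikgad both have last vowel 'a' yet inflect differently (kagizapuv, sovikgad), so the last vowel is not what conditions the rule; the final letter is.
"winpor" ends in -r. The one such stem in the data (sivfodar → sialvfodar) inserts -al- after the first vowel (as does diwasze), so the same rule applies.
The other patterns: stems ending in -p add -uv; stems ending in -d or -m add the prefix so-.
So winpor → wialnpor.

wialnpor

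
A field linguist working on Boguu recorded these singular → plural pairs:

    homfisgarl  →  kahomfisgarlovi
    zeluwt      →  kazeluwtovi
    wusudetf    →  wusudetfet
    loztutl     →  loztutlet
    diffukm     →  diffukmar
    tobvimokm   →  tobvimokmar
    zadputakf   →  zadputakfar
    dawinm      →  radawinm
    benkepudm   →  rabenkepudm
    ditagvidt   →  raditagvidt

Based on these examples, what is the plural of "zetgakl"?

zetgaklar

homfisgarl and loztutl both end in -l yet inflect differently (kahomfisgarlovi, loztutlet), so the final letter is not what conditions the rule; the second-to-last letter is.
"zetgakl" has second-to-last letter 'k'. The stems whose second-to-last letter is 'k' (diffukm → diffukmar, tobvimokm → tobvimokmar, zadputakf → zadputakfar) add -ar.
So zetgakl → zetgaklar.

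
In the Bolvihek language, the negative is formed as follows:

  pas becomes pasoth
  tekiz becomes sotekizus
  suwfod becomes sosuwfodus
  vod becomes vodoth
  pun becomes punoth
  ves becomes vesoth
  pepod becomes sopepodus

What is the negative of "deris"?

soderisus

pepod and vod both end in -d yet inflect differently (sopepodus, vodoth), so the final letter is not what conditions the rule; the number of vowels is.
"deris" has 2 vowels. The stems with 2 vowels (tekiz → sotekizus, pepod → sopepodus, suwfod → sosuwfodus) add so- … -us around the stem.
So deris → soderisus.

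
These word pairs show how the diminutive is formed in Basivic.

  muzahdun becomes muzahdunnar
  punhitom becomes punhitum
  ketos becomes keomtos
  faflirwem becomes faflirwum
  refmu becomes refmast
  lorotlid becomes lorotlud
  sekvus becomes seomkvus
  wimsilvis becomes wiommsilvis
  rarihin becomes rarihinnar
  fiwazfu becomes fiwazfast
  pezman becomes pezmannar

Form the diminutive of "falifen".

falifennar

refmu and muzahdun both have last vowel 'u' yet inflect differently (refmast, muzahdunnar), so the last vowel is not what conditions the rule; the final letter is.
"falifen" ends in -n. The stems ending in -n (muzahdun → muzahdunnar, rarihin → rarihinnar, pezman → pezmannar) double the final consonant and add -ar.
So falifen → falifennar.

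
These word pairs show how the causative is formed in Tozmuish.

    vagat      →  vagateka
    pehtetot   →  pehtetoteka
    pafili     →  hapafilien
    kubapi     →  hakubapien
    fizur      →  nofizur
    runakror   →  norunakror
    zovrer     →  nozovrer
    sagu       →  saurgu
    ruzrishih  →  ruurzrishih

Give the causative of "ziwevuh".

pehtetot and runakror both have last vowel 'o' yet inflect differently (pehtetoteka, norunakror), so the last vowel is not what conditions the rule; the final letter is.
"ziwevuh" ends in -h. The one such stem in the data (ruzrishih → ruurzrishih) inserts -ur- after the first vowel (as does sagu), so the same rule applies.
So ziwevuh → ziurwevuh.

ziurwevuh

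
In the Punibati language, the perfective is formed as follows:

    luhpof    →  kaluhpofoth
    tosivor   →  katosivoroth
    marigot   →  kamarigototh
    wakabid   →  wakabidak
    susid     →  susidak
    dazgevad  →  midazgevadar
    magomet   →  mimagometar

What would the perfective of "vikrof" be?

wakabid and dazgevad both end in -d yet inflect differently (wakabidak, midazgevadar), so the final letter is not what conditions the rule; the last vowel is.
"vikrof" has last vowel 'o'. The stems whose last vowel is 'o' (luhpof → kaluhpofoth, tosivor → katosivoroth, marigot → kamarigototh) add ka- … -oth around the stem.
The other patterns: stems whose last vowel is 'i' add -ak; stems whose last vowel is 'a' or 'e' add mi- … -ar around the stem.
So vikrof → kavikrofoth.

kavikrofoth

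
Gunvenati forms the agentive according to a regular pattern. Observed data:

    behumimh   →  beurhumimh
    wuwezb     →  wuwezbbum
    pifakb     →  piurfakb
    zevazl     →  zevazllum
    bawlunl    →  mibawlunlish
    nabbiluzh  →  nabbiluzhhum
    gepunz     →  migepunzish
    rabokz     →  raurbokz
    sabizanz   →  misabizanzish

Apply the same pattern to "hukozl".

hukozllum

bawlunl and zevazl both end in -l yet inflect differently (mibawlunlish, zevazllum), so the final letter is not what conditions the rule; the second-to-last letter is.
"hukozl" has second-to-last letter 'z'. The stems whose second-to-last letter is 'z' (nabbiluzh → nabbiluzhhum, zevazl → zevazllum, wuwezb → wuwezbbum) double the final consonant and add -um.
So hukozl → hukozllum.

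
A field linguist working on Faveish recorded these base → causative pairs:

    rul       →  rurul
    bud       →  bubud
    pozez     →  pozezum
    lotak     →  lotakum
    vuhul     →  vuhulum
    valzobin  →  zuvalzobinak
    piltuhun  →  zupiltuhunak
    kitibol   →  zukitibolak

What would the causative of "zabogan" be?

rul and vuhul both end in -l yet inflect differently (rurul, vuhulum), so the final letter is not what conditions the rule; the number of vowels is.
"zabogan" has 3 vowels. The stems with 3 vowels (valzobin → zuvalzobinak, piltuhun → zupiltuhunak, kitibol → zukitibolak) add zu- … -ak around the stem.
The other patterns: stems with 1 vowel repeat the first consonant+vowel as a prefix; stems with 2 vowels add -um.
So zabogan → zuzaboganak.

zuzaboganak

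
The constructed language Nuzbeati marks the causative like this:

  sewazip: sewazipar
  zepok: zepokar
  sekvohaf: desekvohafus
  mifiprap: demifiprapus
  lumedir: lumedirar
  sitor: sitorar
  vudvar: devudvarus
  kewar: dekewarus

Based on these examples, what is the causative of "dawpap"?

dedawpapus

vudvar and sitor both end in -r yet inflect differently (devudvarus, sitorar), so the final letter is not what conditions the rule; the last vowel is.
"dawpap" has last vowel 'a'. The stems whose last vowel is 'a' (sekvohaf → desekvohafus, vudvar → devudvarus, mifiprap → demifiprapus) add de- … -us around the stem.
So dawpap → dedawpapus.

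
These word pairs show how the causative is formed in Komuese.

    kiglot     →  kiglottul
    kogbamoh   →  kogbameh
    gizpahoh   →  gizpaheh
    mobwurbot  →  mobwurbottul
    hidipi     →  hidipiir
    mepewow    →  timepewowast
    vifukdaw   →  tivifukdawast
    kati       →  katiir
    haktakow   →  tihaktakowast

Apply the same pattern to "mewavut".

mewavuttul

haktakow and gizpahoh both have last vowel 'o' yet inflect differently (tihaktakowast, gizpaheh), so the last vowel is not what conditions the rule; the final letter is.
"mewavut" ends in -t. The stems ending in -t (mobwurbot → mobwurbottul, kiglot → kiglottul) double the final consonant and add -ul.
So mewavut → mewavuttul.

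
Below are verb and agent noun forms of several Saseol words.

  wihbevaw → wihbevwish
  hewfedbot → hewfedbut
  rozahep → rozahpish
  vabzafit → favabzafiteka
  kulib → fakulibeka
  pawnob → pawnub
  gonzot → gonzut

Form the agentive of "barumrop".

barumrup

vabzafit and gonzot both end in -t yet inflect differently (favabzafiteka, gonzut), so the final letter is not what conditions the rule; the last vowel is.
"barumrop" has last vowel 'o'. The stems whose last vowel is 'o' (gonzot → gonzut, hewfedbot → hewfedbut, pawnob → pawnub) change the last vowel to 'u'.
So barumrop → barumrup.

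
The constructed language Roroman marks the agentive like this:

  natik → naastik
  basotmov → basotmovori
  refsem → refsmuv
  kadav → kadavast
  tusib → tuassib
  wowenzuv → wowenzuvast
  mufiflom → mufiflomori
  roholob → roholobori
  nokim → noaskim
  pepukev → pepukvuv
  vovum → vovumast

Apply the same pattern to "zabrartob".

roholob and tusib both end in -b yet inflect differently (roholobori, tuassib), so the final letter is not what conditions the rule; the last vowel is.
"zabrartob" has last vowel 'o'. The stems whose last vowel is 'o' (basotmov → basotmovori, mufiflom → mufiflomori, roholob → roholobori) add -ori.
So zabrartob → zabrartobori.

zabrartobori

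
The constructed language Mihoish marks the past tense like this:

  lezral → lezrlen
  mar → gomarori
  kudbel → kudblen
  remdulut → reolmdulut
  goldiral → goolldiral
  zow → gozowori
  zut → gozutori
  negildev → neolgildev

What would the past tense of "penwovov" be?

"penwovov" has 3 vowels. The stems with 3 vowels (goldiral → goolldiral, remdulut → reolmdulut, negildev → neolgildev) insert -ol- after the first vowel.
The other patterns: stems with 1 vowel add go- … -ori around the stem; stems with 2 vowels delete the last vowel and add -en.
So penwovov → peolnwovov.

peolnwovov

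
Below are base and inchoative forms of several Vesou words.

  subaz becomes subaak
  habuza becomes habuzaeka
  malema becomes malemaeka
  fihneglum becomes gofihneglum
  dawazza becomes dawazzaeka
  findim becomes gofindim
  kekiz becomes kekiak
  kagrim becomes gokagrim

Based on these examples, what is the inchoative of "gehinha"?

gehinhaeka

dawazza and subaz both have last vowel 'a' yet inflect differently (dawazzaeka, subaak), so the last vowel is not what conditions the rule; the final letter is.
"gehinha" ends in -a. The stems ending in -a (dawazza → dawazzaeka, habuza → habuzaeka, malema → malemaeka) add -eka.
So gehinha → gehinhaeka.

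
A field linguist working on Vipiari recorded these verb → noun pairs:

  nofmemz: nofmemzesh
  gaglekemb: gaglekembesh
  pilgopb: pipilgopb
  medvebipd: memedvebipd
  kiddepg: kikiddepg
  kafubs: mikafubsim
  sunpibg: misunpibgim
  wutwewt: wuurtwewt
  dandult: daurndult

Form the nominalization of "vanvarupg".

vavanvarupg

"vanvarupg" has second-to-last letter 'p'. The stems whose second-to-last letter is 'p' (pilgopb → pipilgopb, medvebipd → memedvebipd, kiddepg → kikiddepg) repeat the first consonant+vowel as a prefix.
So vanvarupg → vavanvarupg.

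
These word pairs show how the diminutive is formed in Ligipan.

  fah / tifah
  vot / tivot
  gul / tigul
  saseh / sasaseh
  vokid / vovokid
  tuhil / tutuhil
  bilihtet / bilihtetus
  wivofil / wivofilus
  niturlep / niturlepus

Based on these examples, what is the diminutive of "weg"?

fah and saseh both end in -h yet inflect differently (tifah, sasaseh), so the final letter is not what conditions the rule; the number of vowels is.
"weg" has 1 vowel. The stems with 1 vowel (fah → tifah, vot → tivot, gul → tigul) add the prefix ti-.
The other patterns: stems with 2 vowels repeat the first consonant+vowel as a prefix; stems with 3 vowels add -us.
So weg → tiweg.

tiweg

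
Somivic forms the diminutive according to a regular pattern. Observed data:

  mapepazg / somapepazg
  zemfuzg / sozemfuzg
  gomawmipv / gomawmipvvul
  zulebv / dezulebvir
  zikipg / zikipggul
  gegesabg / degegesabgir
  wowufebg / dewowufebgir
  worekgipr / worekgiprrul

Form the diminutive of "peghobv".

zikipg and gegesabg both end in -g yet inflect differently (zikipggul, degegesabgir), so the final letter is not what conditions the rule; the second-to-last letter is.
"peghobv" has second-to-last letter 'b'. The stems whose second-to-last letter is 'b' (gegesabg → degegesabgir, wowufebg → dewowufebgir, zulebv → dezulebvir) add de- … -ir around the stem.
The other patterns: stems whose second-to-last letter is 'p' double the final consonant and add -ul; stems whose second-to-last letter is 'z' add the prefix so-.
So peghobv → depeghobvir.

depeghobvir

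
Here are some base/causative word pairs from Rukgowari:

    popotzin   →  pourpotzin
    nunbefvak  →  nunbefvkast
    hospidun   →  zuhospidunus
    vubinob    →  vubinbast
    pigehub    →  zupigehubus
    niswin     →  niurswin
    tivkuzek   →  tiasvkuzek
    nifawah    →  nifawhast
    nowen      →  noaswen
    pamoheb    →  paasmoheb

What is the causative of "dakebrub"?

"dakebrub" has last vowel 'u'. The stems whose last vowel is 'u' (hospidun → zuhospidunus, pigehub → zupigehubus) add zu- … -us around the stem.
The other patterns: stems whose last vowel is 'i' insert -ur- after the first vowel; stems whose last vowel is 'e' insert -as- after the first vowel; stems whose last vowel is 'a' or 'o' delete the last vowel and add -ast.
So dakebrub → zudakebrubus.

zudakebrubus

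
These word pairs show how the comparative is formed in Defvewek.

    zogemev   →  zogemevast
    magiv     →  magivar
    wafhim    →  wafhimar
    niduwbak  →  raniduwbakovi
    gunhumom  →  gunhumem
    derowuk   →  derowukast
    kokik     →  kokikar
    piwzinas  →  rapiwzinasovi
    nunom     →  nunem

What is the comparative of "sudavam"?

rasudavamovi

derowuk and niduwbak both end in -k yet inflect differently (derowukast, raniduwbakovi), so the final letter is not what conditions the rule; the last vowel is.
"sudavam" has last vowel 'a'. The stems whose last vowel is 'a' (niduwbak → raniduwbakovi, piwzinas → rapiwzinasovi) add ra- … -ovi around the stem.
The other patterns: stems whose last vowel is 'o' change the last vowel to 'e'; stems whose last vowel is 'e' or 'u' add -ast; stems whose last vowel is 'i' add -ar.
So sudavam → rasudavamovi.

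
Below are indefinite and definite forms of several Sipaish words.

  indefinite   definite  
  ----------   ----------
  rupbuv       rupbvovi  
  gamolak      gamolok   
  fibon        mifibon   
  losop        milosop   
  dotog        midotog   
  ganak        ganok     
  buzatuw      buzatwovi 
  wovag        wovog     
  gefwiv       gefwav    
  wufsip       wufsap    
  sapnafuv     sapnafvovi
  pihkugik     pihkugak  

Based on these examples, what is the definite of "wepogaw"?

wepogow

gefwiv and rupbuv both end in -v yet inflect differently (gefwav, rupbvovi), so the final letter is not what conditions the rule; the last vowel is.
"wepogaw" has last vowel 'a'. The stems whose last vowel is 'a' (gamolak → gamolok, wovag → wovog, ganak → ganok) change the last vowel to 'o'.
The other patterns: stems whose last vowel is 'i' change the last vowel to 'a'; stems whose last vowel is 'u' delete the last vowel and add -ovi; stems whose last vowel is 'o' add the prefix mi-.
So wepogaw → wepogow.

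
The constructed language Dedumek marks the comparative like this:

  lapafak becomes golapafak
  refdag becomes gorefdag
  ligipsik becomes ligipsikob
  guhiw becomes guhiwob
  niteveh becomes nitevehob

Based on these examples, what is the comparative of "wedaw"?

gowedaw

lapafak and ligipsik both end in -k yet inflect differently (golapafak, ligipsikob), so the final letter is not what conditions the rule; the last vowel is.
"wedaw" has last vowel 'a'. The stems whose last vowel is 'a' (lapafak → golapafak, refdag → gorefdag) add the prefix go-.
The other pattern: stems whose last vowel is 'e' or 'i' add -ob.
So wedaw → gowedaw.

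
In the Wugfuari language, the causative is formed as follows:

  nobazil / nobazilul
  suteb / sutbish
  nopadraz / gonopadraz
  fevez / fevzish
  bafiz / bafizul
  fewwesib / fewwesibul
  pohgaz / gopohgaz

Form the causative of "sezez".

sezzish

fewwesib and suteb both end in -b yet inflect differently (fewwesibul, sutbish), so the final letter is not what conditions the rule; the last vowel is.
"sezez" has last vowel 'e'. The stems whose last vowel is 'e' (suteb → sutbish, fevez → fevzish) delete the last vowel and add -ish.
The other patterns: stems whose last vowel is 'i' add -ul; stems whose last vowel is 'a' add the prefix go-.
So sezez → sezzish.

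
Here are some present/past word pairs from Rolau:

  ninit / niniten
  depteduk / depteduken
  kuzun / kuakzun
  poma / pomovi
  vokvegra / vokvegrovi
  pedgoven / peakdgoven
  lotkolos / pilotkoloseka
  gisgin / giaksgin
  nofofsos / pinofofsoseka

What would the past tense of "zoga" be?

zogovi

"zoga" ends in -a. The stems ending in -a (poma → pomovi, vokvegra → vokvegrovi) drop the final letter and add -ovi.
The other patterns: stems ending in -s add pi- … -eka around the stem; stems ending in -n insert -ak- after the first vowel; stems ending in -k or -t add -en.
So zoga → zogovi.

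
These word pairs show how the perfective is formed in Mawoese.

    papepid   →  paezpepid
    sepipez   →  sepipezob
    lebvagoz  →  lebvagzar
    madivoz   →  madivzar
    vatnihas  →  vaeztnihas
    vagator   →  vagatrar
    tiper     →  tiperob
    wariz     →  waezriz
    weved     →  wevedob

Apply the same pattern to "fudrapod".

vagator and tiper both end in -r yet inflect differently (vagatrar, tiperob), so the final letter is not what conditions the rule; the last vowel is.
"fudrapod" has last vowel 'o'. The stems whose last vowel is 'o' (madivoz → madivzar, lebvagoz → lebvagzar, vagator → vagatrar) delete the last vowel and add -ar.
So fudrapod → fudrapdar.

fudrapdar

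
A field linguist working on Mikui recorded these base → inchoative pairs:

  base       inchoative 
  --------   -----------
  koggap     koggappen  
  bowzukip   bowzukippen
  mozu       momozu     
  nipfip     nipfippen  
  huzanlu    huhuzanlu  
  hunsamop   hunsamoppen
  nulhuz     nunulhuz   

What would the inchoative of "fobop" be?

foboppen

"fobop" ends in -p. The stems ending in -p (bowzukip → bowzukippen, koggap → koggappen, hunsamop → hunsamoppen) double the final consonant and add -en.
The other pattern: stems ending in -u or -z repeat the first consonant+vowel as a prefix.
So fobop → foboppen.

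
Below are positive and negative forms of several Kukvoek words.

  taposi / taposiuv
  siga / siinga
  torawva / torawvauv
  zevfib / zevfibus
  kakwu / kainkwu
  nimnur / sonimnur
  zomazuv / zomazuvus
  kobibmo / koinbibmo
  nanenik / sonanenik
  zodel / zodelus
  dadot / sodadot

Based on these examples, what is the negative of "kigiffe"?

"kigiffe" begins with k-. The stems beginning with k- (kakwu → kainkwu, kobibmo → koinbibmo) insert -in- after the first vowel.
The other patterns: stems beginning with d- or n- add the prefix so-; stems beginning with z- add -us; stems beginning with t- add -uv.
So kigiffe → kiingiffe.

kiingiffe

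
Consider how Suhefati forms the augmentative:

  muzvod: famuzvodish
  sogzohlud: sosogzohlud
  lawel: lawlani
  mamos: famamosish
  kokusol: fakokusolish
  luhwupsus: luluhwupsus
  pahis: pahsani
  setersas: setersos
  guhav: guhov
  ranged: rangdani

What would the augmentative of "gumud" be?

gugumud

"gumud" has last vowel 'u'. The stems whose last vowel is 'u' (sogzohlud → sosogzohlud, luhwupsus → luluhwupsus) repeat the first consonant+vowel as a prefix.
The other patterns: stems whose last vowel is 'o' add fa- … -ish around the stem; stems whose last vowel is 'a' change the last vowel to 'o'; stems whose last vowel is 'e' or 'i' delete the last vowel and add -ani.
So gumud → gugumud.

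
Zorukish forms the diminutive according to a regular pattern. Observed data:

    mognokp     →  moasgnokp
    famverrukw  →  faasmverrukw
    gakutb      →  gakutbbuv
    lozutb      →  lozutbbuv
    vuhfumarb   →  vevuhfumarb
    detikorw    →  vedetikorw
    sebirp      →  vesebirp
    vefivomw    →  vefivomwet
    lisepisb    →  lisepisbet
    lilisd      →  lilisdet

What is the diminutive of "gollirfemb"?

gollirfembet

"gollirfemb" has second-to-last letter 'm'. The one such stem in the data (vefivomw → vefivomwet) adds -et, so the same rule applies.
The other patterns: stems whose second-to-last letter is 'k' insert -as- after the first vowel; stems whose second-to-last letter is 't' double the final consonant and add -uv; stems whose second-to-last letter is 'r' add the prefix ve-.
So gollirfemb → gollirfembet.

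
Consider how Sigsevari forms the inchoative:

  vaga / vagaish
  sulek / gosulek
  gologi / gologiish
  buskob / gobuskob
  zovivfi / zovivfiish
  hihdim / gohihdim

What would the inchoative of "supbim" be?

gosupbim

zovivfi and hihdim both have last vowel 'i' yet inflect differently (zovivfiish, gohihdim), so the last vowel is not what conditions the rule; whether the stem ends in a vowel or a consonant is.
"supbim" ends in a consonant. The stems ending in a consonant (hihdim → gohihdim, buskob → gobuskob, sulek → gosulek) add the prefix go-.
So supbim → gosupbim.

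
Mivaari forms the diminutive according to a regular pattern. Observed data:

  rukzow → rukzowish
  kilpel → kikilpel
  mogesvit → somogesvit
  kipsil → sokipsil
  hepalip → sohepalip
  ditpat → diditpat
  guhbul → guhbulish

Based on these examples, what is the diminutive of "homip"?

sohomip

kipsil and kilpel both end in -l yet inflect differently (sokipsil, kikilpel), so the final letter is not what conditions the rule; the last vowel is.
"homip" has last vowel 'i'. The stems whose last vowel is 'i' (hepalip → sohepalip, mogesvit → somogesvit, kipsil → sokipsil) add the prefix so-.
So homip → sohomip.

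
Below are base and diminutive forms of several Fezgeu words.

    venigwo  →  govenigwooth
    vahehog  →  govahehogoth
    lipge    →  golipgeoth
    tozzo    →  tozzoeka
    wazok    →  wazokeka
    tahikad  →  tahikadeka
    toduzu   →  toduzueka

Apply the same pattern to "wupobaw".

wupobaweka

"wupobaw" begins with w-. The one such stem in the data (wazok → wazokeka) adds -eka, so the same rule applies.
The other pattern: stems beginning with l- or v- add go- … -oth around the stem.
So wupobaw → wupobaweka.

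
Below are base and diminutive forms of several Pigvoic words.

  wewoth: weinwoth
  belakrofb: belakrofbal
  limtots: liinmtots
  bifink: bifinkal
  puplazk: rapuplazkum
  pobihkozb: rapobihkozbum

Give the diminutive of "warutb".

wainrutb

puplazk and bifink both end in -k yet inflect differently (rapuplazkum, bifinkal), so the final letter is not what conditions the rule; the second-to-last letter is.
"warutb" has second-to-last letter 't'. The stems whose second-to-last letter is 't' (wewoth → weinwoth, limtots → liinmtots) insert -in- after the first vowel.
So warutb → wainrutb.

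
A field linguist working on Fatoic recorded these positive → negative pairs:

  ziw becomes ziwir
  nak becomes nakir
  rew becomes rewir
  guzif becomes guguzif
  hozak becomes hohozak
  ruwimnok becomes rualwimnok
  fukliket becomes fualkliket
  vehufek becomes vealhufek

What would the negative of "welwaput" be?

nak and hozak both end in -k yet inflect differently (nakir, hohozak), so the final letter is not what conditions the rule; the number of vowels is.
"welwaput" has 3 vowels. The stems with 3 vowels (ruwimnok → rualwimnok, fukliket → fualkliket, vehufek → vealhufek) insert -al- after the first vowel.
The other patterns: stems with 1 vowel add -ir; stems with 2 vowels repeat the first consonant+vowel as a prefix.
So welwaput → weallwaput.

weallwaput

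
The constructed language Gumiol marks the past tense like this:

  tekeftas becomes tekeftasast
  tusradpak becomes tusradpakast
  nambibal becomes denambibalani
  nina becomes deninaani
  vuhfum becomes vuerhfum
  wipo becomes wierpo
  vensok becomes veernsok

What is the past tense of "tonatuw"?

tonatuwast

"tonatuw" begins with t-. The stems beginning with t- (tekeftas → tekeftasast, tusradpak → tusradpakast) add -ast.
So tonatuw → tonatuwast.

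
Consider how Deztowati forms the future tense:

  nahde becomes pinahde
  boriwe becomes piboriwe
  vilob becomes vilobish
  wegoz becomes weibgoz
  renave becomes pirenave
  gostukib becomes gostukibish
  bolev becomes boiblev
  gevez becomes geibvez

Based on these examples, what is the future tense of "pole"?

pipole

boriwe and bolev both have last vowel 'e' yet inflect differently (piboriwe, boiblev), so the last vowel is not what conditions the rule; the final letter is.
"pole" ends in -e. The stems ending in -e (boriwe → piboriwe, nahde → pinahde, renave → pirenave) add the prefix pi-.
The other patterns: stems ending in -b add -ish; stems ending in -v or -z insert -ib- after the first vowel.
So pole → pipole.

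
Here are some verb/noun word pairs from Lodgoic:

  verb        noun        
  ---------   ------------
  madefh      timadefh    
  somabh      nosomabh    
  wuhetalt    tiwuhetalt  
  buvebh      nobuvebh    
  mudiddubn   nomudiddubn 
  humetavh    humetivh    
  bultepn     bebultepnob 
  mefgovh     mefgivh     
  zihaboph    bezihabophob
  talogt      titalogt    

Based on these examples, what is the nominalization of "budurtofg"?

tibudurtofg

mefgovh and somabh both end in -h yet inflect differently (mefgivh, nosomabh), so the final letter is not what conditions the rule; the second-to-last letter is.
"budurtofg" has second-to-last letter 'f'. The one such stem in the data (madefh → timadefh) adds the prefix ti-, so the same rule applies.
The other patterns: stems whose second-to-last letter is 'v' change the last vowel to 'i'; stems whose second-to-last letter is 'b' add the prefix no-; stems whose second-to-last letter is 'p' add be- … -ob around the stem.
So budurtofg → tibudurtofg.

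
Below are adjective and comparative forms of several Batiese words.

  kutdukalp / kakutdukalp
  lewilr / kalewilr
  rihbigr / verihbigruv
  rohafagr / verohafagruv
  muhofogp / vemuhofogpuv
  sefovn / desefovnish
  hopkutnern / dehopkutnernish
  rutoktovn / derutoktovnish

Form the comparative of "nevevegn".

lewilr and rihbigr both end in -r yet inflect differently (kalewilr, verihbigruv), so the final letter is not what conditions the rule; the second-to-last letter is.
"nevevegn" has second-to-last letter 'g'. The stems whose second-to-last letter is 'g' (rihbigr → verihbigruv, rohafagr → verohafagruv, muhofogp → vemuhofogpuv) add ve- … -uv around the stem.
So nevevegn → venevevegnuv.

venevevegnuv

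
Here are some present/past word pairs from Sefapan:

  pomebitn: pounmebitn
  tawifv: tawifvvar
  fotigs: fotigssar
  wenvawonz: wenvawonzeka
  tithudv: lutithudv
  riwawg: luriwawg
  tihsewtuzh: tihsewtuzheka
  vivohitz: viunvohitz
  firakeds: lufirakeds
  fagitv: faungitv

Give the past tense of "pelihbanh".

vivohitz and wenvawonz both end in -z yet inflect differently (viunvohitz, wenvawonzeka), so the final letter is not what conditions the rule; the second-to-last letter is.
"pelihbanh" has second-to-last letter 'n'. The one such stem in the data (wenvawonz → wenvawonzeka) adds -eka, so the same rule applies.
The other patterns: stems whose second-to-last letter is 't' insert -un- after the first vowel; stems whose second-to-last letter is 'f' or 'g' double the final consonant and add -ar; stems whose second-to-last letter is 'd' or 'w' add the prefix lu-.
So pelihbanh → pelihbanheka.

pelihbanheka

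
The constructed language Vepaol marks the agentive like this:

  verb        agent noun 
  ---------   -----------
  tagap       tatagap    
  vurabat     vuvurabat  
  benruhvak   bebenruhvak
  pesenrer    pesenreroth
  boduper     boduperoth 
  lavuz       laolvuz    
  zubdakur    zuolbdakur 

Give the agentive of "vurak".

vuvurak

"vurak" has last vowel 'a'. The stems whose last vowel is 'a' (tagap → tatagap, vurabat → vuvurabat, benruhvak → bebenruhvak) repeat the first consonant+vowel as a prefix.
So vurak → vuvurak.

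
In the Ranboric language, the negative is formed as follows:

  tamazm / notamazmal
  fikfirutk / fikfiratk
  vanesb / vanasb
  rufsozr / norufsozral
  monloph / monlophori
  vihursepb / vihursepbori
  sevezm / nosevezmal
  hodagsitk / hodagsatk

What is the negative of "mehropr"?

mehroprori

"mehropr" has second-to-last letter 'p'. The stems whose second-to-last letter is 'p' (vihursepb → vihursepbori, monloph → monlophori) add -ori.
So mehropr → mehroprori.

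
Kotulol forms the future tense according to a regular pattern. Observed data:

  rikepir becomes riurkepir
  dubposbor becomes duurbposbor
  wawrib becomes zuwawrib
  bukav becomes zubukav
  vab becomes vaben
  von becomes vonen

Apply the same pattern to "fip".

vab and wawrib both end in -b yet inflect differently (vaben, zuwawrib), so the final letter is not what conditions the rule; the number of vowels is.
"fip" has 1 vowel. The stems with 1 vowel (von → vonen, vab → vaben) add -en.
The other patterns: stems with 2 vowels add the prefix zu-; stems with 3 vowels insert -ur- after the first vowel.
So fip → fipen.

fipen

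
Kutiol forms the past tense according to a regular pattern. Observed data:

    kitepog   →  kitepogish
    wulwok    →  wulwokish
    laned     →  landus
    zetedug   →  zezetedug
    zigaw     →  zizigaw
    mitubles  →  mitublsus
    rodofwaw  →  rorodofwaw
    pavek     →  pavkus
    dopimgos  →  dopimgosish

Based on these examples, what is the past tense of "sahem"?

pavek and wulwok both end in -k yet inflect differently (pavkus, wulwokish), so the final letter is not what conditions the rule; the last vowel is.
"sahem" has last vowel 'e'. The stems whose last vowel is 'e' (laned → landus, mitubles → mitublsus, pavek → pavkus) delete the last vowel and add -us.
The other patterns: stems whose last vowel is 'o' add -ish; stems whose last vowel is 'a' or 'u' repeat the first consonant+vowel as a prefix.
So sahem → sahmus.

sahmus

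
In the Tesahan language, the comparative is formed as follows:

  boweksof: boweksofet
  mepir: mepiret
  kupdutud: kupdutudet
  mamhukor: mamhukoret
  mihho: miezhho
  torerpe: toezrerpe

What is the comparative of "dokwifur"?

boweksof and mihho both have last vowel 'o' yet inflect differently (boweksofet, miezhho), so the last vowel is not what conditions the rule; whether the stem ends in a vowel or a consonant is.
"dokwifur" ends in a consonant. The stems ending in a consonant (boweksof → boweksofet, mepir → mepiret, kupdutud → kupdutudet) add -et.
So dokwifur → dokwifuret.

dokwifuret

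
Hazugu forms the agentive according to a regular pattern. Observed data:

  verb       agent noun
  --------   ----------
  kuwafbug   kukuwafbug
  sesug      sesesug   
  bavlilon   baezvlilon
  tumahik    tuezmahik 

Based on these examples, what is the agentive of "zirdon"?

ziezrdon

"zirdon" ends in -n. The one such stem in the data (bavlilon → baezvlilon) inserts -ez- after the first vowel (as does tumahik), so the same rule applies.
So zirdon → ziezrdon.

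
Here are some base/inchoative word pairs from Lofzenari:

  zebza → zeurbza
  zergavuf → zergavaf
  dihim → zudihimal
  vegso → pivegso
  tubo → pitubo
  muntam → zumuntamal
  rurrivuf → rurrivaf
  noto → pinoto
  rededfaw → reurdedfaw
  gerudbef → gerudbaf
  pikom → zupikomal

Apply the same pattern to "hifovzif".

hifovzaf

"hifovzif" ends in -f. The stems ending in -f (zergavuf → zergavaf, rurrivuf → rurrivaf, gerudbef → gerudbaf) change the last vowel to 'a'.
The other patterns: stems ending in -m add zu- … -al around the stem; stems ending in -a or -w insert -ur- after the first vowel; stems ending in -o add the prefix pi-.
So hifovzif → hifovzaf.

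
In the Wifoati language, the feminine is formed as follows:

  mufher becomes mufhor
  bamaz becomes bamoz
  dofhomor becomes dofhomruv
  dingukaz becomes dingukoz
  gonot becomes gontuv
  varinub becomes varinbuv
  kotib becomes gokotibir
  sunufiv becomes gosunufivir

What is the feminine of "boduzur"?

varinub and kotib both end in -b yet inflect differently (varinbuv, gokotibir), so the final letter is not what conditions the rule; the last vowel is.
"boduzur" has last vowel 'u'. The one such stem in the data (varinub → varinbuv) deletes the last vowel and adds -uv (as do gonot, dofhomor), so the same rule applies.
So boduzur → boduzruv.

boduzruv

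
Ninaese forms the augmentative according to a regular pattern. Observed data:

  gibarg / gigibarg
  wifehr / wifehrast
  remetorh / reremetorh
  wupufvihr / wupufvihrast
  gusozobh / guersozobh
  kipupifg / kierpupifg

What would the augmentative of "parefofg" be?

paerrefofg

gibarg and kipupifg both end in -g yet inflect differently (gigibarg, kierpupifg), so the final letter is not what conditions the rule; the second-to-last letter is.
"parefofg" has second-to-last letter 'f'. The one such stem in the data (kipupifg → kierpupifg) inserts -er- after the first vowel (as does gusozobh), so the same rule applies.
So parefofg → paerrefofg.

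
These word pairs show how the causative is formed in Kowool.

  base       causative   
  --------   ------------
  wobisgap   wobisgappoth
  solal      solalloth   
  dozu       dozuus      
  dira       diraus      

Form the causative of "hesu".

hesuus

"hesu" ends in a vowel. The stems ending in a vowel (dozu → dozuus, dira → diraus) add -us.
The other pattern: stems ending in a consonant double the final consonant and add -oth.
So hesu → hesuus.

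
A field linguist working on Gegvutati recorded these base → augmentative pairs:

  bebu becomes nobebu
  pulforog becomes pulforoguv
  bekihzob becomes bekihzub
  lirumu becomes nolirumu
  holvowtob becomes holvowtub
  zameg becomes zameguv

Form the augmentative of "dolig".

doliguv

bekihzob and pulforog both have last vowel 'o' yet inflect differently (bekihzub, pulforoguv), so the last vowel is not what conditions the rule; the final letter is.
"dolig" ends in -g. The stems ending in -g (pulforog → pulforoguv, zameg → zameguv) add -uv.
The other patterns: stems ending in -b change the last vowel to 'u'; stems ending in -u add the prefix no-.
So dolig → doliguv.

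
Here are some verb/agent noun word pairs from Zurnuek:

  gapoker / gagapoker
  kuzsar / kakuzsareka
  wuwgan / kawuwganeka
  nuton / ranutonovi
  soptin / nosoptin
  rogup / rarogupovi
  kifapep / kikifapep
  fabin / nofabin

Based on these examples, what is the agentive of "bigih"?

gapoker and kuzsar both end in -r yet inflect differently (gagapoker, kakuzsareka), so the final letter is not what conditions the rule; the last vowel is.
"bigih" has last vowel 'i'. The stems whose last vowel is 'i' (fabin → nofabin, soptin → nosoptin) add the prefix no-.
The other patterns: stems whose last vowel is 'e' repeat the first consonant+vowel as a prefix; stems whose last vowel is 'a' add ka- … -eka around the stem; stems whose last vowel is 'o' or 'u' add ra- … -ovi around the stem.
So bigih → nobigih.

nobigih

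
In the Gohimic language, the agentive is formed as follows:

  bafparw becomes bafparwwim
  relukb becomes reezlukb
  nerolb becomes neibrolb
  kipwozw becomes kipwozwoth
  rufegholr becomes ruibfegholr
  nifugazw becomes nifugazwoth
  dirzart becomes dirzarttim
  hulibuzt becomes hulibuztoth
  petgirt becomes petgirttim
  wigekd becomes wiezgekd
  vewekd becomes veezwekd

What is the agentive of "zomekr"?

zoezmekr

relukb and nerolb both end in -b yet inflect differently (reezlukb, neibrolb), so the final letter is not what conditions the rule; the second-to-last letter is.
"zomekr" has second-to-last letter 'k'. The stems whose second-to-last letter is 'k' (wigekd → wiezgekd, relukb → reezlukb, vewekd → veezwekd) insert -ez- after the first vowel.
So zomekr → zoezmekr.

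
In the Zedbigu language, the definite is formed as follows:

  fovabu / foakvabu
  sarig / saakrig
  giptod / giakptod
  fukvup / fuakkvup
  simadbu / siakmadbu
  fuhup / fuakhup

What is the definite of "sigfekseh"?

siakgfekseh

Every pair shown (fovabu → foakvabu, sarig → saakrig, giptod → giakptod, …) follows the same rule: insert -ak- after the first vowel.
So sigfekseh → siakgfekseh.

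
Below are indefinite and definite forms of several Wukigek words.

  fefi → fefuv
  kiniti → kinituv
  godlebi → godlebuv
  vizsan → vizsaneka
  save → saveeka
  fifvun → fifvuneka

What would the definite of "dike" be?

dikeeka

fefi and fifvun both begin with f- yet inflect differently (fefuv, fifvuneka), so the first letter is not what conditions the rule; the final letter is.
"dike" ends in -e. The one such stem in the data (save → saveeka) adds -eka, so the same rule applies.
So dike → dikeeka.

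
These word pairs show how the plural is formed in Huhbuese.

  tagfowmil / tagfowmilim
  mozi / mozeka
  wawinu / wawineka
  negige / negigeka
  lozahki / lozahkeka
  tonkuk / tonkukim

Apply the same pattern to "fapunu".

wawinu and tonkuk both have last vowel 'u' yet inflect differently (wawineka, tonkukim), so the last vowel is not what conditions the rule; whether the stem ends in a vowel or a consonant is.
"fapunu" ends in a vowel. The stems ending in a vowel (wawinu → wawineka, lozahki → lozahkeka, mozi → mozeka) drop the final letter and add -eka.
The other pattern: stems ending in a consonant add -im.
So fapunu → fapuneka.

fapuneka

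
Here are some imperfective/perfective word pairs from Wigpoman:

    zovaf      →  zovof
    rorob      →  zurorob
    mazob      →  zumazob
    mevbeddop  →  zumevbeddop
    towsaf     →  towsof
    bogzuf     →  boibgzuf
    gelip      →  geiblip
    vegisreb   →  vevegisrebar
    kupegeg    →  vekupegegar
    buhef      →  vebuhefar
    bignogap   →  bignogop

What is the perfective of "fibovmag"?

fibovmog

bignogap and mevbeddop both end in -p yet inflect differently (bignogop, zumevbeddop), so the final letter is not what conditions the rule; the last vowel is.
"fibovmag" has last vowel 'a'. The stems whose last vowel is 'a' (zovaf → zovof, towsaf → towsof, bignogap → bignogop) change the last vowel to 'o'.
So fibovmag → fibovmog.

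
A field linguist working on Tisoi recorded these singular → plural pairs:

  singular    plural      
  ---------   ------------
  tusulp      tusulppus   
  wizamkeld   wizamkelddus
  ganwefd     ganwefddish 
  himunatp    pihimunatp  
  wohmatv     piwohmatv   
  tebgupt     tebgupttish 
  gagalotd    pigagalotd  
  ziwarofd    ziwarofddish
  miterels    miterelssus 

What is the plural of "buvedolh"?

buvedolhhus

"buvedolh" has second-to-last letter 'l'. The stems whose second-to-last letter is 'l' (wizamkeld → wizamkelddus, miterels → miterelssus, tusulp → tusulppus) double the final consonant and add -us.
The other patterns: stems whose second-to-last letter is 't' add the prefix pi-; stems whose second-to-last letter is 'f' or 'p' double the final consonant and add -ish.
So buvedolh → buvedolhhus.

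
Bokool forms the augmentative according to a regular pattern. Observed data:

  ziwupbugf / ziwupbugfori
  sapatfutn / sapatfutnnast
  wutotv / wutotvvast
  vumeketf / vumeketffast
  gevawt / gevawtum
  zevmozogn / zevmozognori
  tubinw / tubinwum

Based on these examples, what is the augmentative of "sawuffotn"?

sawuffotnnast

ziwupbugf and vumeketf both end in -f yet inflect differently (ziwupbugfori, vumeketffast), so the final letter is not what conditions the rule; the second-to-last letter is.
"sawuffotn" has second-to-last letter 't'. The stems whose second-to-last letter is 't' (wutotv → wutotvvast, vumeketf → vumeketffast, sapatfutn → sapatfutnnast) double the final consonant and add -ast.
So sawuffotn → sawuffotnnast.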